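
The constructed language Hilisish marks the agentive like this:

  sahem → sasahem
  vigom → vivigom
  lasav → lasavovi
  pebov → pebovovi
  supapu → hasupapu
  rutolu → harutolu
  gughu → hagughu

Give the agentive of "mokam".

"mokam" ends in -m. The stems ending in -m (sahem → sasahem, vigom → vivigom) repeat the first consonant+vowel as a prefix.
So mokam → momokam.

momokam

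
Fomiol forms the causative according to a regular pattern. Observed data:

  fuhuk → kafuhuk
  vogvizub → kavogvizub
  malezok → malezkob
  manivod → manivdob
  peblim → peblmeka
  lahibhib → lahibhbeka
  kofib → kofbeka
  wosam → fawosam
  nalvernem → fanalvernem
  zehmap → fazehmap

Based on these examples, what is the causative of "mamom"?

fuhuk and malezok both end in -k yet inflect differently (kafuhuk, malezkob), so the final letter is not what conditions the rule; the last vowel is.
"mamom" has last vowel 'o'. The stems whose last vowel is 'o' (malezok → malezkob, manivod → manivdob) delete the last vowel and add -ob.
So mamom → mammob.

mammob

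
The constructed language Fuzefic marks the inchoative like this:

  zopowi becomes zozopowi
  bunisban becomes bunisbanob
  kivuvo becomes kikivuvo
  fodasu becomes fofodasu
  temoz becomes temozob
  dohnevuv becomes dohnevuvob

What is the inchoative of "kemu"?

temoz and kivuvo both have last vowel 'o' yet inflect differently (temozob, kikivuvo), so the last vowel is not what conditions the rule; whether the stem ends in a vowel or a consonant is.
"kemu" ends in a vowel. The stems ending in a vowel (kivuvo → kikivuvo, zopowi → zozopowi, fodasu → fofodasu) repeat the first consonant+vowel as a prefix.
So kemu → kekemu.

kekemu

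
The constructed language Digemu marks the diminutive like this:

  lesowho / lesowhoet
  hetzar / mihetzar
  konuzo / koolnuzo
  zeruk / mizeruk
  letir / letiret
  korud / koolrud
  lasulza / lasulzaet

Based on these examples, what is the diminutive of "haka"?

mihaka

lesowho and konuzo both end in -o yet inflect differently (lesowhoet, koolnuzo), so the final letter is not what conditions the rule; the first letter is.
"haka" begins with h-. The one such stem in the data (hetzar → mihetzar) adds the prefix mi-, so the same rule applies.
So haka → mihaka.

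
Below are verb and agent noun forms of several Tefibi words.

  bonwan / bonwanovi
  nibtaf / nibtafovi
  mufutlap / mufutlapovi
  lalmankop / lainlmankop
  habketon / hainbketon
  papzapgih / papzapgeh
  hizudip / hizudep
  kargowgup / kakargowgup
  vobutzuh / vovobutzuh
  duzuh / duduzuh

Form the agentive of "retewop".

mufutlap and lalmankop both end in -p yet inflect differently (mufutlapovi, lainlmankop), so the final letter is not what conditions the rule; the last vowel is.
"retewop" has last vowel 'o'. The stems whose last vowel is 'o' (lalmankop → lainlmankop, habketon → hainbketon) insert -in- after the first vowel.
So retewop → reintewop.

reintewop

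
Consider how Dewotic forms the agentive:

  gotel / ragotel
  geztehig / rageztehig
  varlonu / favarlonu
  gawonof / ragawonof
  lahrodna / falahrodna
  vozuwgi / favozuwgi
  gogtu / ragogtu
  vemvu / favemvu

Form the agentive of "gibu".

gogtu and vemvu both end in -u yet inflect differently (ragogtu, favemvu), so the final letter is not what conditions the rule; the first letter is.
"gibu" begins with g-. The stems beginning with g- (gawonof → ragawonof, gotel → ragotel, gogtu → ragogtu) add the prefix ra-.
So gibu → ragibu.

ragibu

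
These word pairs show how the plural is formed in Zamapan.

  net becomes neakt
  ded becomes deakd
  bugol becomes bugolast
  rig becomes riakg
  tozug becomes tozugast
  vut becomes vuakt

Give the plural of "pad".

tozug and rig both end in -g yet inflect differently (tozugast, riakg), so the final letter is not what conditions the rule; the number of vowels is.
"pad" has 1 vowel. The stems with 1 vowel (vut → vuakt, ded → deakd, net → neakt) insert -ak- after the first vowel.
So pad → paakd.

paakd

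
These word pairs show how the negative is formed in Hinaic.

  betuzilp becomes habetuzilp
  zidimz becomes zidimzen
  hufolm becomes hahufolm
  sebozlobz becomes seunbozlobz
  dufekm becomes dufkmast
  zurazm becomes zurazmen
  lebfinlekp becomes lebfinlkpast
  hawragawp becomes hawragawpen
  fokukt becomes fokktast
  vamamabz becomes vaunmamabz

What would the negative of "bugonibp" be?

buungonibp

hufolm and dufekm both end in -m yet inflect differently (hahufolm, dufkmast), so the final letter is not what conditions the rule; the second-to-last letter is.
"bugonibp" has second-to-last letter 'b'. The stems whose second-to-last letter is 'b' (sebozlobz → seunbozlobz, vamamabz → vaunmamabz) insert -un- after the first vowel.
So bugonibp → buungonibp.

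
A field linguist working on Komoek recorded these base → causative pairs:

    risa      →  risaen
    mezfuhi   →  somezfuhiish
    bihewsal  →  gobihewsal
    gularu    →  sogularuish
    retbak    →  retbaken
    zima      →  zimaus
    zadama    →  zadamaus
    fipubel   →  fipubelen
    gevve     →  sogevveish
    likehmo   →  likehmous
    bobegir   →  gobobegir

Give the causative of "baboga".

fipubel and bihewsal both end in -l yet inflect differently (fipubelen, gobihewsal), so the final letter is not what conditions the rule; the first letter is.
"baboga" begins with b-. The stems beginning with b- (bobegir → gobobegir, bihewsal → gobihewsal) add the prefix go-.
The other patterns: stems beginning with f- or r- add -en; stems beginning with g- or m- add so- … -ish around the stem; stems beginning with l- or z- add -us.
So baboga → gobaboga.

gobaboga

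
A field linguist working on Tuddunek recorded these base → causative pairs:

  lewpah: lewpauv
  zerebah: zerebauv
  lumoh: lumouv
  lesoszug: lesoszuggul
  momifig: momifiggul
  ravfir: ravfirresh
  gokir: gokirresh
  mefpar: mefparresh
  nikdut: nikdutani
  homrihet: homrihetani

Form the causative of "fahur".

momifig and ravfir both have last vowel 'i' yet inflect differently (momifiggul, ravfirresh), so the last vowel is not what conditions the rule; the final letter is.
"fahur" ends in -r. The stems ending in -r (ravfir → ravfirresh, gokir → gokirresh, mefpar → mefparresh) double the final consonant and add -esh.
The other patterns: stems ending in -h drop the final letter and add -uv; stems ending in -g double the final consonant and add -ul; stems ending in -t add -ani.
So fahur → fahurresh.

fahurresh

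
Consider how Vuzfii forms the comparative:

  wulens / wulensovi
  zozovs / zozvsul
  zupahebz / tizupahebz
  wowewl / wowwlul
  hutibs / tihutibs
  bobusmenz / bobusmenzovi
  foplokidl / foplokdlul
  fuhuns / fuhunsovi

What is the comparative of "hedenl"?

hedenlovi

wulens and hutibs both end in -s yet inflect differently (wulensovi, tihutibs), so the final letter is not what conditions the rule; the second-to-last letter is.
"hedenl" has second-to-last letter 'n'. The stems whose second-to-last letter is 'n' (bobusmenz → bobusmenzovi, wulens → wulensovi, fuhuns → fuhunsovi) add -ovi.
The other patterns: stems whose second-to-last letter is 'b' add the prefix ti-; stems whose second-to-last letter is 'd', 'v' or 'w' delete the last vowel and add -ul.
So hedenl → hedenlovi.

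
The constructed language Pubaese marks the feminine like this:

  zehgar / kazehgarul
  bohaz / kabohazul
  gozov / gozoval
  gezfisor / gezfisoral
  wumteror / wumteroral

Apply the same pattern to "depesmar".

kadepesmarul

zehgar and gezfisor both end in -r yet inflect differently (kazehgarul, gezfisoral), so the final letter is not what conditions the rule; the last vowel is.
"depesmar" has last vowel 'a'. The stems whose last vowel is 'a' (zehgar → kazehgarul, bohaz → kabohazul) add ka- … -ul around the stem.
The other pattern: stems whose last vowel is 'o' add -al.
So depesmar → kadepesmarul.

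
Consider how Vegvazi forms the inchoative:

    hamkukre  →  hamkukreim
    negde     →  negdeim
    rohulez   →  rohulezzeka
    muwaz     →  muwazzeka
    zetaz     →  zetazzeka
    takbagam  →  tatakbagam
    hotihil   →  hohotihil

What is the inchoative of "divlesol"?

"divlesol" ends in -l. The one such stem in the data (hotihil → hohotihil) repeats the first consonant+vowel as a prefix (as does takbagam), so the same rule applies.
So divlesol → didivlesol.

didivlesol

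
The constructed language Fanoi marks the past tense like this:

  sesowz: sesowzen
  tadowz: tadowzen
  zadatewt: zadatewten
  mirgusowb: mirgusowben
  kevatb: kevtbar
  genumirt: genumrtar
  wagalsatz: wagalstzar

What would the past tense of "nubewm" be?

nubewmen

mirgusowb and kevatb both end in -b yet inflect differently (mirgusowben, kevtbar), so the final letter is not what conditions the rule; the second-to-last letter is.
"nubewm" has second-to-last letter 'w'. The stems whose second-to-last letter is 'w' (sesowz → sesowzen, tadowz → tadowzen, zadatewt → zadatewten) add -en.
So nubewm → nubewmen.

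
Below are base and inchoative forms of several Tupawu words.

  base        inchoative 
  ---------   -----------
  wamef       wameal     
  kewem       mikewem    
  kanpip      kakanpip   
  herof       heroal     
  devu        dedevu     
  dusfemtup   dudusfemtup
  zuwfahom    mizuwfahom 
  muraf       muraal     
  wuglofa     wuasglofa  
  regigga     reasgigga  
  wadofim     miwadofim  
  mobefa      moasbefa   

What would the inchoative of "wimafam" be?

kewem and wamef both have last vowel 'e' yet inflect differently (mikewem, wameal), so the last vowel is not what conditions the rule; the final letter is.
"wimafam" ends in -m. The stems ending in -m (zuwfahom → mizuwfahom, wadofim → miwadofim, kewem → mikewem) add the prefix mi-.
The other patterns: stems ending in -f drop the final letter and add -al; stems ending in -a insert -as- after the first vowel; stems ending in -p or -u repeat the first consonant+vowel as a prefix.
So wimafam → miwimafam.

miwimafam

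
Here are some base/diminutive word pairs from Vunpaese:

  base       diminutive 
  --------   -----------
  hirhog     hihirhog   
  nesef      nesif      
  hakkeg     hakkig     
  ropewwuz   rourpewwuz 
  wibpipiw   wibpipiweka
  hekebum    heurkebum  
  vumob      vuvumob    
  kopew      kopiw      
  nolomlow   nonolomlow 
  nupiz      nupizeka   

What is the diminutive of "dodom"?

dododom

"dodom" has last vowel 'o'. The stems whose last vowel is 'o' (hirhog → hihirhog, nolomlow → nonolomlow, vumob → vuvumob) repeat the first consonant+vowel as a prefix.
The other patterns: stems whose last vowel is 'e' change the last vowel to 'i'; stems whose last vowel is 'i' add -eka; stems whose last vowel is 'u' insert -ur- after the first vowel.
So dodom → dododom.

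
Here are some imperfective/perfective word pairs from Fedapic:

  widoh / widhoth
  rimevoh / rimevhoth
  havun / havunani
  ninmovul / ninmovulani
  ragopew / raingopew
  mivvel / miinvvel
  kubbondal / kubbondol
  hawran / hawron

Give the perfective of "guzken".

ninmovul and mivvel both end in -l yet inflect differently (ninmovulani, miinvvel), so the final letter is not what conditions the rule; the last vowel is.
"guzken" has last vowel 'e'. The stems whose last vowel is 'e' (ragopew → raingopew, mivvel → miinvvel) insert -in- after the first vowel.
The other patterns: stems whose last vowel is 'o' delete the last vowel and add -oth; stems whose last vowel is 'u' add -ani; stems whose last vowel is 'a' change the last vowel to 'o'.
So guzken → guinzken.

guinzken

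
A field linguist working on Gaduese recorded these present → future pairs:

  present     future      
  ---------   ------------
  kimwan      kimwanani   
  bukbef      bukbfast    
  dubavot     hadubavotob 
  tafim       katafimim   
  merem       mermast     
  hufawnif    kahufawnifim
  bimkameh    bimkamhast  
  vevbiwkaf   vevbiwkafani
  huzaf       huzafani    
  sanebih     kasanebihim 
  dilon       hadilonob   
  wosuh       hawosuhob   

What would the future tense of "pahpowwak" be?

"pahpowwak" has last vowel 'a'. The stems whose last vowel is 'a' (vevbiwkaf → vevbiwkafani, kimwan → kimwanani, huzaf → huzafani) add -ani.
The other patterns: stems whose last vowel is 'i' add ka- … -im around the stem; stems whose last vowel is 'e' delete the last vowel and add -ast; stems whose last vowel is 'o' or 'u' add ha- … -ob around the stem.
So pahpowwak → pahpowwakani.

pahpowwakani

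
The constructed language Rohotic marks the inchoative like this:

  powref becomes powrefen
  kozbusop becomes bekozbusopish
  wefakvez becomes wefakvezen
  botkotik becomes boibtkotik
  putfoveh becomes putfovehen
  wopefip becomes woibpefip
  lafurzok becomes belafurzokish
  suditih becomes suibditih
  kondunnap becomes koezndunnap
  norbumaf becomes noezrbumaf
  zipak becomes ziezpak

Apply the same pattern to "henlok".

powref and norbumaf both end in -f yet inflect differently (powrefen, noezrbumaf), so the final letter is not what conditions the rule; the last vowel is.
"henlok" has last vowel 'o'. The stems whose last vowel is 'o' (lafurzok → belafurzokish, kozbusop → bekozbusopish) add be- … -ish around the stem.
So henlok → behenlokish.

behenlokish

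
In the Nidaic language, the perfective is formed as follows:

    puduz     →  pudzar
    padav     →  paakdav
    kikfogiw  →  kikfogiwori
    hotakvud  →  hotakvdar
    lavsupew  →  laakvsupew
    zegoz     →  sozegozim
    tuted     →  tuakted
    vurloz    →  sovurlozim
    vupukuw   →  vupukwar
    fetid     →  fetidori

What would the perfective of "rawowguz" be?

"rawowguz" has last vowel 'u'. The stems whose last vowel is 'u' (vupukuw → vupukwar, hotakvud → hotakvdar, puduz → pudzar) delete the last vowel and add -ar.
The other patterns: stems whose last vowel is 'i' add -ori; stems whose last vowel is 'o' add so- … -im around the stem; stems whose last vowel is 'a' or 'e' insert -ak- after the first vowel.
So rawowguz → rawowgzar.

rawowgzar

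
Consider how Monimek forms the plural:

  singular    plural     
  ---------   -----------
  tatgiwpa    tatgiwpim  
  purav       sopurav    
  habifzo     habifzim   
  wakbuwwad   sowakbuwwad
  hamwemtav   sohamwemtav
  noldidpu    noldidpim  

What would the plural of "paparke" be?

tatgiwpa and hamwemtav both have last vowel 'a' yet inflect differently (tatgiwpim, sohamwemtav), so the last vowel is not what conditions the rule; whether the stem ends in a vowel or a consonant is.
"paparke" ends in a vowel. The stems ending in a vowel (habifzo → habifzim, noldidpu → noldidpim, tatgiwpa → tatgiwpim) drop the final letter and add -im.
The other pattern: stems ending in a consonant add the prefix so-.
So paparke → paparkim.

paparkim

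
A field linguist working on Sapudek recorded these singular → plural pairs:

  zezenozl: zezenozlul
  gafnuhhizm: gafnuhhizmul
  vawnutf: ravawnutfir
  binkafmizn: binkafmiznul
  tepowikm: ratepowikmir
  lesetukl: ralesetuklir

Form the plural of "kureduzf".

kureduzful

gafnuhhizm and tepowikm both end in -m yet inflect differently (gafnuhhizmul, ratepowikmir), so the final letter is not what conditions the rule; the second-to-last letter is.
"kureduzf" has second-to-last letter 'z'. The stems whose second-to-last letter is 'z' (zezenozl → zezenozlul, binkafmizn → binkafmiznul, gafnuhhizm → gafnuhhizmul) add -ul.
So kureduzf → kureduzful.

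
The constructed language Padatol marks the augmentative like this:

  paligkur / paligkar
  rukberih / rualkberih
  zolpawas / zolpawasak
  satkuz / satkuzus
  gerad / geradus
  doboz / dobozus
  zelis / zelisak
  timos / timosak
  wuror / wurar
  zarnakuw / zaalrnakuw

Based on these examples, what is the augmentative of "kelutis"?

kelutisak

wuror and timos both have last vowel 'o' yet inflect differently (wurar, timosak), so the last vowel is not what conditions the rule; the final letter is.
"kelutis" ends in -s. The stems ending in -s (timos → timosak, zelis → zelisak, zolpawas → zolpawasak) add -ak.
The other patterns: stems ending in -r change the last vowel to 'a'; stems ending in -h or -w insert -al- after the first vowel; stems ending in -d or -z add -us.
So kelutis → kelutisak.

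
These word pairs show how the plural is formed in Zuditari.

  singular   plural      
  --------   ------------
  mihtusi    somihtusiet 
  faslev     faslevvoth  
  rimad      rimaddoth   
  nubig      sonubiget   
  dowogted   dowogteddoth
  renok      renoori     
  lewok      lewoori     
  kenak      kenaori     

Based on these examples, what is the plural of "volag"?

rimad and kenak both have last vowel 'a' yet inflect differently (rimaddoth, kenaori), so the last vowel is not what conditions the rule; the final letter is.
"volag" ends in -g. The one such stem in the data (nubig → sonubiget) adds so- … -et around the stem, so the same rule applies.
The other patterns: stems ending in -d or -v double the final consonant and add -oth; stems ending in -k drop the final letter and add -ori.
So volag → sovolaget.

sovolaget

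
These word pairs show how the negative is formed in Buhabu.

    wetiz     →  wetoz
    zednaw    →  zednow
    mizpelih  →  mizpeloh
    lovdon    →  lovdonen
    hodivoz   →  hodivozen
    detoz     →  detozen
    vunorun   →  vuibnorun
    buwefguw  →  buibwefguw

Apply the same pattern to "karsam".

karsom

wetiz and hodivoz both end in -z yet inflect differently (wetoz, hodivozen), so the final letter is not what conditions the rule; the last vowel is.
"karsam" has last vowel 'a'. The one such stem in the data (zednaw → zednow) changes the last vowel to 'o' (as do wetiz, mizpelih), so the same rule applies.
The other patterns: stems whose last vowel is 'o' add -en; stems whose last vowel is 'u' insert -ib- after the first vowel.
So karsam → karsom.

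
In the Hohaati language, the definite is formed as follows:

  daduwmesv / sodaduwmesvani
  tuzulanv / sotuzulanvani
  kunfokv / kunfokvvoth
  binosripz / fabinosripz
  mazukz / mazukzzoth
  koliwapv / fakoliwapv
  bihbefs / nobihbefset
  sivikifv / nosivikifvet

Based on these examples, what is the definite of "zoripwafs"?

nozoripwafset

"zoripwafs" has second-to-last letter 'f'. The stems whose second-to-last letter is 'f' (bihbefs → nobihbefset, sivikifv → nosivikifvet) add no- … -et around the stem.
The other patterns: stems whose second-to-last letter is 'p' add the prefix fa-; stems whose second-to-last letter is 'k' double the final consonant and add -oth; stems whose second-to-last letter is 'n' or 's' add so- … -ani around the stem.
So zoripwafs → nozoripwafset.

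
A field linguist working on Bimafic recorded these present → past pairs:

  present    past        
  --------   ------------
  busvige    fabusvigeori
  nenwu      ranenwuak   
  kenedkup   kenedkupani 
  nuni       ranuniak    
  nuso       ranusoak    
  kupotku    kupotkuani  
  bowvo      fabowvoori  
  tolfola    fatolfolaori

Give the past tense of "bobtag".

fabobtagori

kupotku and nenwu both end in -u yet inflect differently (kupotkuani, ranenwuak), so the final letter is not what conditions the rule; the first letter is.
"bobtag" begins with b-. The stems beginning with b- (busvige → fabusvigeori, bowvo → fabowvoori) add fa- … -ori around the stem.
The other patterns: stems beginning with k- add -ani; stems beginning with n- add ra- … -ak around the stem.
So bobtag → fabobtagori.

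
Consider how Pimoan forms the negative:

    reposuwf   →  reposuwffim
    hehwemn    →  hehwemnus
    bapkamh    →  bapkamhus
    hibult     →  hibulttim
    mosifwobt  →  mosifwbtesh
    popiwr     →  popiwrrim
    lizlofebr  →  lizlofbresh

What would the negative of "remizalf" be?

remizalffim

mosifwobt and hibult both end in -t yet inflect differently (mosifwbtesh, hibulttim), so the final letter is not what conditions the rule; the second-to-last letter is.
"remizalf" has second-to-last letter 'l'. The one such stem in the data (hibult → hibulttim) doubles the final consonant and adds -im (as do reposuwf, popiwr), so the same rule applies.
The other patterns: stems whose second-to-last letter is 'm' add -us; stems whose second-to-last letter is 'b' delete the last vowel and add -esh.
So remizalf → remizalffim.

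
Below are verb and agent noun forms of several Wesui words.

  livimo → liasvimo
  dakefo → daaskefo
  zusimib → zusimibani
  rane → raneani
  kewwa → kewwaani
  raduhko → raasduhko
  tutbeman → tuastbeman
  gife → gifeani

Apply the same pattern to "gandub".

"gandub" ends in -b. The one such stem in the data (zusimib → zusimibani) adds -ani, so the same rule applies.
The other pattern: stems ending in -n or -o insert -as- after the first vowel.
So gandub → gandubani.

gandubani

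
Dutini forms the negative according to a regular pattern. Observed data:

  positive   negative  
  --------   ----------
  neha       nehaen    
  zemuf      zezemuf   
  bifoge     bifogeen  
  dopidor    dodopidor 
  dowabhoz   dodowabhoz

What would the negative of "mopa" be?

mopaen

dopidor and bifoge both have 3 vowels yet inflect differently (dodopidor, bifogeen), so the number of vowels is not what conditions the rule; whether the stem ends in a vowel or a consonant is.
"mopa" ends in a vowel. The stems ending in a vowel (bifoge → bifogeen, neha → nehaen) add -en.
The other pattern: stems ending in a consonant repeat the first consonant+vowel as a prefix.
So mopa → mopaen.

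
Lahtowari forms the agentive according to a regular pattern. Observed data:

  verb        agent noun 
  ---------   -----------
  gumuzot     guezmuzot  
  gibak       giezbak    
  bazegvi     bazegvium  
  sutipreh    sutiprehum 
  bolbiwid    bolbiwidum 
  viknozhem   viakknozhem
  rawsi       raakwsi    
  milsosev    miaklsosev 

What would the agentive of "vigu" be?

viakgu

bazegvi and rawsi both end in -i yet inflect differently (bazegvium, raakwsi), so the final letter is not what conditions the rule; the first letter is.
"vigu" begins with v-. The one such stem in the data (viknozhem → viakknozhem) inserts -ak- after the first vowel (as do milsosev, rawsi), so the same rule applies.
So vigu → viakgu.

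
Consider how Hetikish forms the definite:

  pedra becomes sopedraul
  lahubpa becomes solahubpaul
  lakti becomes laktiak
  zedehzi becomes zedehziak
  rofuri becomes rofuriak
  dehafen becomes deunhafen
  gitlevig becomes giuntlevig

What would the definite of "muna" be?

somunaul

"muna" ends in -a. The stems ending in -a (pedra → sopedraul, lahubpa → solahubpaul) add so- … -ul around the stem.
The other patterns: stems ending in -i add -ak; stems ending in -g or -n insert -un- after the first vowel.
So muna → somunaul.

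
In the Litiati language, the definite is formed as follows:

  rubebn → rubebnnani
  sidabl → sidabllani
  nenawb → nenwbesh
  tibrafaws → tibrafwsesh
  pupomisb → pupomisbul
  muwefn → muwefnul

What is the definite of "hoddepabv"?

muwefn and rubebn both end in -n yet inflect differently (muwefnul, rubebnnani), so the final letter is not what conditions the rule; the second-to-last letter is.
"hoddepabv" has second-to-last letter 'b'. The stems whose second-to-last letter is 'b' (sidabl → sidabllani, rubebn → rubebnnani) double the final consonant and add -ani.
The other patterns: stems whose second-to-last letter is 'f' or 's' add -ul; stems whose second-to-last letter is 'w' delete the last vowel and add -esh.
So hoddepabv → hoddepabvvani.

hoddepabvvani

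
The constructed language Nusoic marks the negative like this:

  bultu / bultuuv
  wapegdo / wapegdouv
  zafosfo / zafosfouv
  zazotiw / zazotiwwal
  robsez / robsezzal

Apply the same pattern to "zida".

zafosfo and zazotiw both begin with z- yet inflect differently (zafosfouv, zazotiwwal), so the first letter is not what conditions the rule; whether the stem ends in a vowel or a consonant is.
"zida" ends in a vowel. The stems ending in a vowel (bultu → bultuuv, wapegdo → wapegdouv, zafosfo → zafosfouv) add -uv.
The other pattern: stems ending in a consonant double the final consonant and add -al.
So zida → zidauv.

zidauv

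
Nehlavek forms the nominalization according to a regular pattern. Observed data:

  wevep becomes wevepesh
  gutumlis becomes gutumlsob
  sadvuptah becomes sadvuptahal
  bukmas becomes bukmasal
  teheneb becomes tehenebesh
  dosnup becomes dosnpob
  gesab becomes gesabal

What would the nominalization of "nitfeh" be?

teheneb and gesab both end in -b yet inflect differently (tehenebesh, gesabal), so the final letter is not what conditions the rule; the last vowel is.
"nitfeh" has last vowel 'e'. The stems whose last vowel is 'e' (wevep → wevepesh, teheneb → tehenebesh) add -esh.
The other patterns: stems whose last vowel is 'a' add -al; stems whose last vowel is 'i' or 'u' delete the last vowel and add -ob.
So nitfeh → nitfehesh.

nitfehesh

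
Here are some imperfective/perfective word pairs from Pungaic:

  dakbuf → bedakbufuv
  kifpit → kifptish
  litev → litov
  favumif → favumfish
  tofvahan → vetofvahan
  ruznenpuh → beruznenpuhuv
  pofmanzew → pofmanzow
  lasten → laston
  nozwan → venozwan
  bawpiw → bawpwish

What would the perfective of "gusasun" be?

begusasunuv

nozwan and lasten both end in -n yet inflect differently (venozwan, laston), so the final letter is not what conditions the rule; the last vowel is.
"gusasun" has last vowel 'u'. The stems whose last vowel is 'u' (dakbuf → bedakbufuv, ruznenpuh → beruznenpuhuv) add be- … -uv around the stem.
So gusasun → begusasunuv.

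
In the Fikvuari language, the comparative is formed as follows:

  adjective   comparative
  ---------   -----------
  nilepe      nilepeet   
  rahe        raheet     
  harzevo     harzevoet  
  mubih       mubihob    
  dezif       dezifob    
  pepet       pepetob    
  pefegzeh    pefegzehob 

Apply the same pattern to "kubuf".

kubufob

nilepe and pepet both have last vowel 'e' yet inflect differently (nilepeet, pepetob), so the last vowel is not what conditions the rule; whether the stem ends in a vowel or a consonant is.
"kubuf" ends in a consonant. The stems ending in a consonant (mubih → mubihob, dezif → dezifob, pepet → pepetob) add -ob.
The other pattern: stems ending in a vowel add -et.
So kubuf → kubufob.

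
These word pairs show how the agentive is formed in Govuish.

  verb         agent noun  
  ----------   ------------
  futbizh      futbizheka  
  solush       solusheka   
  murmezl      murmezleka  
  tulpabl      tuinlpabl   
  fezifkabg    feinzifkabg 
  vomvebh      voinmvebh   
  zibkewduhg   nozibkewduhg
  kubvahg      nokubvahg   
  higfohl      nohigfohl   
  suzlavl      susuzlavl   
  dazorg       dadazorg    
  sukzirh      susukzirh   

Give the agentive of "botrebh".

bointrebh

"botrebh" has second-to-last letter 'b'. The stems whose second-to-last letter is 'b' (tulpabl → tuinlpabl, fezifkabg → feinzifkabg, vomvebh → voinmvebh) insert -in- after the first vowel.
So botrebh → bointrebh.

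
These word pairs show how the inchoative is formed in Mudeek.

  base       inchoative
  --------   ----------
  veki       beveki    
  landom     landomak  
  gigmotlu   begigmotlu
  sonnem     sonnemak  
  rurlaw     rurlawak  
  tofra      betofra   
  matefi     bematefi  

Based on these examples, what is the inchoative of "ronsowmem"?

ronsowmemak

"ronsowmem" ends in a consonant. The stems ending in a consonant (landom → landomak, rurlaw → rurlawak, sonnem → sonnemak) add -ak.
So ronsowmem → ronsowmemak.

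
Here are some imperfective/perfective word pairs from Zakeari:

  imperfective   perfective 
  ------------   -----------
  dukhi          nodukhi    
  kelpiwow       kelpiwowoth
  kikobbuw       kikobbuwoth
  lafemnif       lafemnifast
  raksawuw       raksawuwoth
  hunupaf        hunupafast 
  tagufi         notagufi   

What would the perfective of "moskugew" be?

lafemnif and tagufi both have last vowel 'i' yet inflect differently (lafemnifast, notagufi), so the last vowel is not what conditions the rule; the final letter is.
"moskugew" ends in -w. The stems ending in -w (kelpiwow → kelpiwowoth, raksawuw → raksawuwoth, kikobbuw → kikobbuwoth) add -oth.
So moskugew → moskugewoth.

moskugewoth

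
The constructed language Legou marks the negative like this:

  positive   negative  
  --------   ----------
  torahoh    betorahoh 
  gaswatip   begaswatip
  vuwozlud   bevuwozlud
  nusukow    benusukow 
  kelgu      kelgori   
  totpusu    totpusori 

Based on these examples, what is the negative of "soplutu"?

soplutori

vuwozlud and kelgu both have last vowel 'u' yet inflect differently (bevuwozlud, kelgori), so the last vowel is not what conditions the rule; whether the stem ends in a vowel or a consonant is.
"soplutu" ends in a vowel. The stems ending in a vowel (kelgu → kelgori, totpusu → totpusori) drop the final letter and add -ori.
The other pattern: stems ending in a consonant add the prefix be-.
So soplutu → soplutori.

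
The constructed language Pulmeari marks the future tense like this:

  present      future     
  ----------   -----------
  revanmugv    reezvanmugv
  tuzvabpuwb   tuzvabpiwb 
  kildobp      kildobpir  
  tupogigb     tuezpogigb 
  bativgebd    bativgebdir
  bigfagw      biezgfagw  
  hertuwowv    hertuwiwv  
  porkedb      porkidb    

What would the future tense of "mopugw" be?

tupogigb and tuzvabpuwb both end in -b yet inflect differently (tuezpogigb, tuzvabpiwb), so the final letter is not what conditions the rule; the second-to-last letter is.
"mopugw" has second-to-last letter 'g'. The stems whose second-to-last letter is 'g' (revanmugv → reezvanmugv, bigfagw → biezgfagw, tupogigb → tuezpogigb) insert -ez- after the first vowel.
So mopugw → moezpugw.

moezpugw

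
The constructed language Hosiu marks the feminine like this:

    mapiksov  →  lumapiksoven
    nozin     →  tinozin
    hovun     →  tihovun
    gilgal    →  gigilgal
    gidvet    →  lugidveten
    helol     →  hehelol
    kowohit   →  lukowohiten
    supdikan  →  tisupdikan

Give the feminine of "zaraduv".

luzaraduven

"zaraduv" ends in -v. The one such stem in the data (mapiksov → lumapiksoven) adds lu- … -en around the stem, so the same rule applies.
The other patterns: stems ending in -l repeat the first consonant+vowel as a prefix; stems ending in -n add the prefix ti-.
So zaraduv → luzaraduven.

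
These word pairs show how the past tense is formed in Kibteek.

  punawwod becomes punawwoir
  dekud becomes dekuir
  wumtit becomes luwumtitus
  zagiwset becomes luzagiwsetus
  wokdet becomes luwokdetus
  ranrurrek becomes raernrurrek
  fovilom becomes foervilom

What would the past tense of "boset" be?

zagiwset and ranrurrek both have last vowel 'e' yet inflect differently (luzagiwsetus, raernrurrek), so the last vowel is not what conditions the rule; the final letter is.
"boset" ends in -t. The stems ending in -t (wumtit → luwumtitus, zagiwset → luzagiwsetus, wokdet → luwokdetus) add lu- … -us around the stem.
The other patterns: stems ending in -d drop the final letter and add -ir; stems ending in -k or -m insert -er- after the first vowel.
So boset → lubosetus.

lubosetus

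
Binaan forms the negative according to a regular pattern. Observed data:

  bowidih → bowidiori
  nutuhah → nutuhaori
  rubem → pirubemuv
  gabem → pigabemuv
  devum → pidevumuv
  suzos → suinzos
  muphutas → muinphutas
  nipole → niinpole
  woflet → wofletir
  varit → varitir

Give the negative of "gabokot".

nutuhah and muphutas both have last vowel 'a' yet inflect differently (nutuhaori, muinphutas), so the last vowel is not what conditions the rule; the final letter is.
"gabokot" ends in -t. The stems ending in -t (woflet → wofletir, varit → varitir) add -ir.
The other patterns: stems ending in -h drop the final letter and add -ori; stems ending in -m add pi- … -uv around the stem; stems ending in -e or -s insert -in- after the first vowel.
So gabokot → gabokotir.

gabokotir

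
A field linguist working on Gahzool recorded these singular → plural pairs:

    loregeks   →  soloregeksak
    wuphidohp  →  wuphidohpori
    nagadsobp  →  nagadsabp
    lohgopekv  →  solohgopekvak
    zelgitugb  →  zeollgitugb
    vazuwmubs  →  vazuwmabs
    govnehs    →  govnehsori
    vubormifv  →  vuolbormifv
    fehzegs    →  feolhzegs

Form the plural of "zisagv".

ziolsagv

nagadsobp and wuphidohp both end in -p yet inflect differently (nagadsabp, wuphidohpori), so the final letter is not what conditions the rule; the second-to-last letter is.
"zisagv" has second-to-last letter 'g'. The stems whose second-to-last letter is 'g' (zelgitugb → zeollgitugb, fehzegs → feolhzegs) insert -ol- after the first vowel.
So zisagv → ziolsagv.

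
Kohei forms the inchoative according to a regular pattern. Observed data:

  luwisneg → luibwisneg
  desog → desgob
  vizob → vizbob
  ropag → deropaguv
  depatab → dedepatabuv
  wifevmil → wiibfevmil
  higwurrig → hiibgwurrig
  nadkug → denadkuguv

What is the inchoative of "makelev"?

desog and luwisneg both end in -g yet inflect differently (desgob, luibwisneg), so the final letter is not what conditions the rule; the last vowel is.
"makelev" has last vowel 'e'. The one such stem in the data (luwisneg → luibwisneg) inserts -ib- after the first vowel (as do wifevmil, higwurrig), so the same rule applies.
The other patterns: stems whose last vowel is 'o' delete the last vowel and add -ob; stems whose last vowel is 'a' or 'u' add de- … -uv around the stem.
So makelev → maibkelev.

maibkelev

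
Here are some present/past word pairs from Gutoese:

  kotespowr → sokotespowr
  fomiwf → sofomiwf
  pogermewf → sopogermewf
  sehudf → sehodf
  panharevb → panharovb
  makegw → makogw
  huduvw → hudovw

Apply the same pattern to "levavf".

fomiwf and sehudf both end in -f yet inflect differently (sofomiwf, sehodf), so the final letter is not what conditions the rule; the second-to-last letter is.
"levavf" has second-to-last letter 'v'. The stems whose second-to-last letter is 'v' (panharevb → panharovb, huduvw → hudovw) change the last vowel to 'o'.
So levavf → levovf.

levovf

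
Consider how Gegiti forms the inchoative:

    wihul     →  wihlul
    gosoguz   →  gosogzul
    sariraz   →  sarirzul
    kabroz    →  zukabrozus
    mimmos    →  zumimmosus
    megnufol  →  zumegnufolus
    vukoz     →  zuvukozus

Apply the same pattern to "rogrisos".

"rogrisos" has last vowel 'o'. The stems whose last vowel is 'o' (vukoz → zuvukozus, megnufol → zumegnufolus, kabroz → zukabrozus) add zu- … -us around the stem.
So rogrisos → zurogrisosus.

zurogrisosus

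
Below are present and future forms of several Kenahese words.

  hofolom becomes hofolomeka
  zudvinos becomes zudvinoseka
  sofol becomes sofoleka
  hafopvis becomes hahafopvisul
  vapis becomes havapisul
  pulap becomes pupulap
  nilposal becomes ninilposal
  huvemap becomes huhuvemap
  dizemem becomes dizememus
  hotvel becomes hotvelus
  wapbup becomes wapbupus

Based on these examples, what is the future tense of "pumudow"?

"pumudow" has last vowel 'o'. The stems whose last vowel is 'o' (hofolom → hofolomeka, zudvinos → zudvinoseka, sofol → sofoleka) add -eka.
The other patterns: stems whose last vowel is 'i' add ha- … -ul around the stem; stems whose last vowel is 'a' repeat the first consonant+vowel as a prefix; stems whose last vowel is 'e' or 'u' add -us.
So pumudow → pumudoweka.

pumudoweka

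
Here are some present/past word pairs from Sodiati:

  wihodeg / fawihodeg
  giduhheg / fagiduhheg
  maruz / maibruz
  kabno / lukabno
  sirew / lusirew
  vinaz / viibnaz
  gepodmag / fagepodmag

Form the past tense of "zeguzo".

vinaz and gepodmag both have last vowel 'a' yet inflect differently (viibnaz, fagepodmag), so the last vowel is not what conditions the rule; the final letter is.
"zeguzo" ends in -o. The one such stem in the data (kabno → lukabno) adds the prefix lu-, so the same rule applies.
The other patterns: stems ending in -z insert -ib- after the first vowel; stems ending in -g add the prefix fa-.
So zeguzo → luzeguzo.

luzeguzo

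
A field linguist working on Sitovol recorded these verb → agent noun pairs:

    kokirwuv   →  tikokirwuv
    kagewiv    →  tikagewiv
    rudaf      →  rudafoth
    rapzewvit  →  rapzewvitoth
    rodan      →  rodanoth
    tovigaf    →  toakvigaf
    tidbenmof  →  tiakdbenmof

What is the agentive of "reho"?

rehooth

rudaf and tovigaf both end in -f yet inflect differently (rudafoth, toakvigaf), so the final letter is not what conditions the rule; the first letter is.
"reho" begins with r-. The stems beginning with r- (rudaf → rudafoth, rapzewvit → rapzewvitoth, rodan → rodanoth) add -oth.
The other patterns: stems beginning with k- add the prefix ti-; stems beginning with t- insert -ak- after the first vowel.
So reho → rehooth.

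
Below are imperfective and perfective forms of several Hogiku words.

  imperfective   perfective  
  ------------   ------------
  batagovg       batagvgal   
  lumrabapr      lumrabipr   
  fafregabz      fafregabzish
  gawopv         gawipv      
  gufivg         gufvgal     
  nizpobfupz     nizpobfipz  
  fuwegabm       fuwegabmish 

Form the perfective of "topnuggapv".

"topnuggapv" has second-to-last letter 'p'. The stems whose second-to-last letter is 'p' (gawopv → gawipv, nizpobfupz → nizpobfipz, lumrabapr → lumrabipr) change the last vowel to 'i'.
The other patterns: stems whose second-to-last letter is 'v' delete the last vowel and add -al; stems whose second-to-last letter is 'b' add -ish.
So topnuggapv → topnuggipv.

topnuggipv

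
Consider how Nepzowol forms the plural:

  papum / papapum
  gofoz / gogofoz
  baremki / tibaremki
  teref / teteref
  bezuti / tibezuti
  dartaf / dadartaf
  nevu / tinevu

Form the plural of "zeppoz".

nevu and papum both have last vowel 'u' yet inflect differently (tinevu, papapum), so the last vowel is not what conditions the rule; whether the stem ends in a vowel or a consonant is.
"zeppoz" ends in a consonant. The stems ending in a consonant (teref → teteref, papum → papapum, dartaf → dadartaf) repeat the first consonant+vowel as a prefix.
The other pattern: stems ending in a vowel add the prefix ti-.
So zeppoz → zezeppoz.

zezeppoz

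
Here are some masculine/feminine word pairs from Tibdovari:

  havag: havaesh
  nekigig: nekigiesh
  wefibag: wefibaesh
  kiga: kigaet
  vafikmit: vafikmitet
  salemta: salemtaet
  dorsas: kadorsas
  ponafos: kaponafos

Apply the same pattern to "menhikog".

"menhikog" ends in -g. The stems ending in -g (havag → havaesh, nekigig → nekigiesh, wefibag → wefibaesh) drop the final letter and add -esh.
The other patterns: stems ending in -a or -t add -et; stems ending in -s add the prefix ka-.
So menhikog → menhikoesh.

menhikoesh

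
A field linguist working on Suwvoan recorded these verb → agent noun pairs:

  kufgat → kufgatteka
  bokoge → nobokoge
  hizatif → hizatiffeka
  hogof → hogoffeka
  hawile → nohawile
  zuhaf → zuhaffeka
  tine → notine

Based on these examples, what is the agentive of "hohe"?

"hohe" ends in -e. The stems ending in -e (hawile → nohawile, bokoge → nobokoge, tine → notine) add the prefix no-.
So hohe → nohohe.

nohohe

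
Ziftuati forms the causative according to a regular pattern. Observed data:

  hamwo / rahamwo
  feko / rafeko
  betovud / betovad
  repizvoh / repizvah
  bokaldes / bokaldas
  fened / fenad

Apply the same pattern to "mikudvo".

hamwo and repizvoh both have last vowel 'o' yet inflect differently (rahamwo, repizvah), so the last vowel is not what conditions the rule; the final letter is.
"mikudvo" ends in -o. The stems ending in -o (hamwo → rahamwo, feko → rafeko) add the prefix ra-.
The other pattern: stems ending in -d, -h or -s change the last vowel to 'a'.
So mikudvo → ramikudvo.

ramikudvo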